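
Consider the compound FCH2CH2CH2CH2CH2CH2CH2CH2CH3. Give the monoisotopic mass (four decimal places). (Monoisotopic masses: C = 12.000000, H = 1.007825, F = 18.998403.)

Element totals:
  C: 9
  H: 19
  F: 1
Molecular formula: C9H19F.
  M = 9(12.0) + 19(1.007825) + 18.998403
    = 108.000000 + 19.148675 + 18.998403 = 146.147078

146.1471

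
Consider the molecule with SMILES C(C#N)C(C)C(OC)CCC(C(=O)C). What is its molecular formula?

Atom tally by fragment:
  NCCH2 → C:2 H:2 N:1
  CH(CH3) → C:2 H:4
  CH(OCH3) → C:2 H:4 O:1
  CH2 → C:1 H:2
  CH2 → C:1 H:2
  CH2COCH3 → C:3 H:5 O:1
Element totals:
  C: 11
  H: 19
  N: 1
  O: 2

C11H19NO2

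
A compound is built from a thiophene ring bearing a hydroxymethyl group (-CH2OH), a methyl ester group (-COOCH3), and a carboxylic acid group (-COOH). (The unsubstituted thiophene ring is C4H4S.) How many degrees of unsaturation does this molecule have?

Atom tally by fragment:
  thiophene ring core → C:4 H:4 S:1
  (− 3 ring H displaced by substituents)
  + CH2OH → C:1 H:3 O:1
  + COOCH3 → C:2 H:3 O:2
  + COOH → C:1 H:1 O:2
Element totals:
  C: 8
  H: 8
  O: 5
  S: 1
Molecular formula: C8H8O5S.
DoU = (2C + 2 + N − H − X) / 2 = (2·8 + 2 + 0 − 8 − 0) / 2 = 5.

5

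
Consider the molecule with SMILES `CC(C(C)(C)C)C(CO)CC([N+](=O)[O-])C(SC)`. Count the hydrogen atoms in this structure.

Atom tally by fragment:
  CH3 → C:1 H:3
  CH(C(CH3)3) → C:5 H:10
  CH(CH2OH) → C:2 H:4 O:1
  CH2 → C:1 H:2
  CH(NO2) → C:1 H:1 N:1 O:2
  CH2SCH3 → C:2 H:5 S:1
Element totals:
  C: 12
  H: 25
  N: 1
  O: 3
  S: 1

25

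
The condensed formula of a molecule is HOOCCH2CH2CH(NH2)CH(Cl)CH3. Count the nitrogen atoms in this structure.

1

Element totals:
  C: 6
  H: 12
  Cl: 1
  N: 1
  O: 2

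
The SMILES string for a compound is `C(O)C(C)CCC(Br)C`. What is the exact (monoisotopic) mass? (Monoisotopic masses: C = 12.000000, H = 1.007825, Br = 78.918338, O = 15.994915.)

194.0306

Atom tally by fragment:
  HOCH2 → C:1 H:3 O:1
  CH(CH3) → C:2 H:4
  CH2 → C:1 H:2
  CH2 → C:1 H:2
  CH(Br) → C:1 H:1 Br:1
  CH3 → C:1 H:3
Element totals:
  C: 7
  H: 15
  Br: 1
  O: 1
Molecular formula: C7H15BrO.
  M = 7(12.0) + 15(1.007825) + 78.918338 + 15.994915
    = 84.000000 + 15.117375 + 78.918338 + 15.994915 = 194.030628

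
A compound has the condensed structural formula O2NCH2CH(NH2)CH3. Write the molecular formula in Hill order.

C3H8N2O2

Element totals:
  C: 3
  H: 8
  N: 2
  O: 2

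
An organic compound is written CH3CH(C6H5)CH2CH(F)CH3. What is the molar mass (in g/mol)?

Element totals:
  C: 11
  H: 15
  F: 1
Molecular formula: C11H15F.
  M = 11(12.011) + 15(1.008) + 18.998
    = 132.121 + 15.120 + 18.998 = 166.239

166.24 g/mol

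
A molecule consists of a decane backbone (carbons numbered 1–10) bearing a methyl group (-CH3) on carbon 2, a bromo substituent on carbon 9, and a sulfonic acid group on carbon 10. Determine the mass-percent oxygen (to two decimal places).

Atom tally by fragment:
  CH3 → C:1 H:3
  CH(CH3) → C:2 H:4
  CH2 → C:1 H:2
  CH2 → C:1 H:2
  CH2 → C:1 H:2
  CH2 → C:1 H:2
  CH2 → C:1 H:2
  CH2 → C:1 H:2
  CH(Br) → C:1 H:1 Br:1
  CH2SO3H → C:1 H:3 S:1 O:3
Element totals:
  C: 11
  H: 23
  Br: 1
  O: 3
  S: 1
Molecular formula: C11H23BrO3S.
Molar mass = 315.266 g/mol.
Mass from O: 3 × 15.999 = 47.997 g/mol.
%O = 47.997 / 315.266 × 100 = 15.22%.

15.22%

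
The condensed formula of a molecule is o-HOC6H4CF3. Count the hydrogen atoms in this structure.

5

Element totals:
  C: 7
  H: 5
  F: 3
  O: 1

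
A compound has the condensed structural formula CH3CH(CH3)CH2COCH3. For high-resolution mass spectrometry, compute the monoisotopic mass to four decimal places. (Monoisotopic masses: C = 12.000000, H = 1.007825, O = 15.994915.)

100.0888

Atom tally by fragment:
  CH3 → C:1 H:3
  CH(CH3) → C:2 H:4
  CH2COCH3 → C:3 H:5 O:1
Element totals:
  C: 6
  H: 12
  O: 1
Molecular formula: C6H12O.
  M = 6(12.0) + 12(1.007825) + 15.994915
    = 72.000000 + 12.093900 + 15.994915 = 100.088815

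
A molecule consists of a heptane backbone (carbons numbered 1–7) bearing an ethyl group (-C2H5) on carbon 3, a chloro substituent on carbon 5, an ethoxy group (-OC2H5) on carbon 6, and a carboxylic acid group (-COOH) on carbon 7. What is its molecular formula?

C12H23ClO3

Atom tally by fragment:
  CH3 → C:1 H:3
  CH2 → C:1 H:2
  CH(C2H5) → C:3 H:6
  CH2 → C:1 H:2
  CH(Cl) → C:1 H:1 Cl:1
  CH(OC2H5) → C:3 H:6 O:1
  CH2COOH → C:2 H:3 O:2
Element totals:
  C: 12
  H: 23
  Cl: 1
  O: 3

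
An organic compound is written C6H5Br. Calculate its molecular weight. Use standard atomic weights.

157.01 g/mol

Atom tally by fragment:
  benzene ring core → C:6 H:6
  (− 1 ring H displaced by substituents)
  + Br → Br:1
Element totals:
  C: 6
  H: 5
  Br: 1
Molecular formula: C6H5Br.
  M = 6(12.011) + 5(1.008) + 79.904
    = 72.066 + 5.040 + 79.904 = 157.010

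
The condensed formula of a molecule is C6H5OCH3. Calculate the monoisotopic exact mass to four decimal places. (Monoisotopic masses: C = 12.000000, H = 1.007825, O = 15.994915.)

Element totals:
  C: 7
  H: 8
  O: 1
Molecular formula: C7H8O.
  M = 7(12.0) + 8(1.007825) + 15.994915
    = 84.000000 + 8.062600 + 15.994915 = 108.057515

108.0575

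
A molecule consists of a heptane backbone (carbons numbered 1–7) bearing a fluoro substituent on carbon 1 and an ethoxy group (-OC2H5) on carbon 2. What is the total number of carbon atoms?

9

Atom tally by fragment:
  FCH2 → C:1 H:2 F:1
  CH(OC2H5) → C:3 H:6 O:1
  CH2 → C:1 H:2
  CH2 → C:1 H:2
  CH2 → C:1 H:2
  CH2 → C:1 H:2
  CH3 → C:1 H:3
Element totals:
  C: 9
  H: 19
  F: 1
  O: 1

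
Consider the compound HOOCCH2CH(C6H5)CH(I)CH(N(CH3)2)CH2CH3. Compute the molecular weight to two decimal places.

Element totals:
  C: 15
  H: 22
  I: 1
  N: 1
  O: 2
Molecular formula: C15H22INO2.
  M = 15(12.011) + 22(1.008) + 126.904 + 14.007 + 2(15.999)
    = 180.165 + 22.176 + 126.904 + 14.007 + 31.998 = 375.250

375.25 g/mol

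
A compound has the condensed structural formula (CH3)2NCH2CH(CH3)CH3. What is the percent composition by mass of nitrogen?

13.84%

Element totals:
  C: 6
  H: 15
  N: 1
Molecular formula: C6H15N.
Molar mass = 101.193 g/mol.
Mass from N: 1 × 14.007 = 14.007 g/mol.
%N = 14.007 / 101.193 × 100 = 13.84%.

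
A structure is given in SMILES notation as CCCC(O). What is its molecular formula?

Atom tally by fragment:
  CH3 → C:1 H:3
  CH2 → C:1 H:2
  CH2 → C:1 H:2
  CH2OH → C:1 H:3 O:1
Element totals:
  C: 4
  H: 10
  O: 1

C4H10O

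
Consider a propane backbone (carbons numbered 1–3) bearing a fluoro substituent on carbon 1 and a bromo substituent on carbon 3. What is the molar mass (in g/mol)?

140.98 g/mol

Atom tally by fragment:
  FCH2 → C:1 H:2 F:1
  CH2 → C:1 H:2
  CH2Br → C:1 H:2 Br:1
Element totals:
  C: 3
  H: 6
  Br: 1
  F: 1
Molecular formula: C3H6BrF.
  M = 3(12.011) + 6(1.008) + 79.904 + 18.998
    = 36.033 + 6.048 + 79.904 + 18.998 = 140.983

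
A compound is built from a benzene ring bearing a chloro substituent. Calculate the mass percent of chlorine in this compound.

31.50%

Atom tally by fragment:
  benzene ring core → C:6 H:6
  (− 1 ring H displaced by substituents)
  + Cl → Cl:1
Element totals:
  C: 6
  H: 5
  Cl: 1
Molecular formula: C6H5Cl.
Molar mass = 112.556 g/mol.
Mass from Cl: 1 × 35.45 = 35.450 g/mol.
%Cl = 35.450 / 112.556 × 100 = 31.50%.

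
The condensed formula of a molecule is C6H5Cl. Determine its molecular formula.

C6H5Cl

Atom tally by fragment:
  benzene ring core → C:6 H:6
  (− 1 ring H displaced by substituents)
  + Cl → Cl:1
Element totals:
  C: 6
  H: 5
  Cl: 1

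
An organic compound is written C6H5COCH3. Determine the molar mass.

120.15 g/mol

Element totals:
  C: 8
  H: 8
  O: 1
Molecular formula: C8H8O.
  M = 8(12.011) + 8(1.008) + 15.999
    = 96.088 + 8.064 + 15.999 = 120.151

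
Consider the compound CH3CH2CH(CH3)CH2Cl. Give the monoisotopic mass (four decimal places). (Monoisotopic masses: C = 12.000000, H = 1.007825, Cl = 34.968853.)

Atom tally by fragment:
  CH3 → C:1 H:3
  CH2 → C:1 H:2
  CH(CH3) → C:2 H:4
  CH2Cl → C:1 H:2 Cl:1
Element totals:
  C: 5
  H: 11
  Cl: 1
Molecular formula: C5H11Cl.
  M = 5(12.0) + 11(1.007825) + 34.968853
    = 60.000000 + 11.086075 + 34.968853 = 106.054928

106.0549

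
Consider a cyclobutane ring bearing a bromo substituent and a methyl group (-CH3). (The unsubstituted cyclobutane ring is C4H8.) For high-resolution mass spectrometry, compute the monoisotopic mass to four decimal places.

Atom tally by fragment:
  cyclobutane ring core → C:4 H:8
  (− 2 ring H displaced by substituents)
  + Br → Br:1
  + CH3 → C:1 H:3
Element totals:
  C: 5
  H: 9
  Br: 1
Molecular formula: C5H9Br.
  M = 5(12.0) + 9(1.007825) + 78.918338
    = 60.000000 + 9.070425 + 78.918338 = 147.988763

147.9888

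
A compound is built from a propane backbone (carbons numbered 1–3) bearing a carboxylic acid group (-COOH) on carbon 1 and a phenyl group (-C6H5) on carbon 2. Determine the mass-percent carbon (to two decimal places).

73.15%

Atom tally by fragment:
  HOOCCH2 → C:2 H:3 O:2
  CH(C6H5) → C:7 H:6
  CH3 → C:1 H:3
Element totals:
  C: 10
  H: 12
  O: 2
Molecular formula: C10H12O2.
Molar mass = 164.204 g/mol.
Mass from C: 10 × 12.011 = 120.110 g/mol.
%C = 120.110 / 164.204 × 100 = 73.15%.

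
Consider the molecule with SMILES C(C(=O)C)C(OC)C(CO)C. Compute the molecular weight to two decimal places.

Atom tally by fragment:
  CH3COCH2 → C:3 H:5 O:1
  CH(OCH3) → C:2 H:4 O:1
  CH(CH2OH) → C:2 H:4 O:1
  CH3 → C:1 H:3
Element totals:
  C: 8
  H: 16
  O: 3
Molecular formula: C8H16O3.
  M = 8(12.011) + 16(1.008) + 3(15.999)
    = 96.088 + 16.128 + 47.997 = 160.213

160.21 g/mol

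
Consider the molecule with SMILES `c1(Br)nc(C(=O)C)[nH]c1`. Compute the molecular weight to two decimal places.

189.01 g/mol

Atom tally by fragment:
  imidazole ring core → C:3 H:4 N:2
  (− 2 ring H displaced by substituents)
  + Br → Br:1
  + COCH3 → C:2 H:3 O:1
Element totals:
  C: 5
  H: 5
  Br: 1
  N: 2
  O: 1
Molecular formula: C5H5BrN2O.
  M = 5(12.011) + 5(1.008) + 79.904 + 2(14.007) + 15.999
    = 60.055 + 5.040 + 79.904 + 28.014 + 15.999 = 189.012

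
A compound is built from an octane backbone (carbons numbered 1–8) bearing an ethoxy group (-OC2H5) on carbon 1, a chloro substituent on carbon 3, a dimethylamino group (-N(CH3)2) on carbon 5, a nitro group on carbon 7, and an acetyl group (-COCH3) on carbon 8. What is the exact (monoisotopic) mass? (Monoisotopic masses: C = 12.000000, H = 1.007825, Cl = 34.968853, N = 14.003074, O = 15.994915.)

322.1659

Atom tally by fragment:
  C2H5OCH2 → C:3 H:7 O:1
  CH2 → C:1 H:2
  CH(Cl) → C:1 H:1 Cl:1
  CH2 → C:1 H:2
  CH(N(CH3)2) → C:3 H:7 N:1
  CH2 → C:1 H:2
  CH(NO2) → C:1 H:1 N:1 O:2
  CH2COCH3 → C:3 H:5 O:1
Element totals:
  C: 14
  H: 27
  Cl: 1
  N: 2
  O: 4
Molecular formula: C14H27ClN2O4.
  M = 14(12.0) + 27(1.007825) + 34.968853 + 2(14.003074) + 4(15.994915)
    = 168.000000 + 27.211275 + 34.968853 + 28.006148 + 63.979660 = 322.165936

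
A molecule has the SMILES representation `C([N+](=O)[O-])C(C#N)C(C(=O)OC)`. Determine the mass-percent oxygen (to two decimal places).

Atom tally by fragment:
  O2NCH2 → C:1 H:2 N:1 O:2
  CH(CN) → C:2 H:1 N:1
  CH2COOCH3 → C:3 H:5 O:2
Element totals:
  C: 6
  H: 8
  N: 2
  O: 4
Molecular formula: C6H8N2O4.
Molar mass = 172.140 g/mol.
Mass from O: 4 × 15.999 = 63.996 g/mol.
%O = 63.996 / 172.140 × 100 = 37.18%.

37.18%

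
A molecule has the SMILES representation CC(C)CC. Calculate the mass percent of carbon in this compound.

Atom tally by fragment:
  CH3 → C:1 H:3
  CH(CH3) → C:2 H:4
  CH2 → C:1 H:2
  CH3 → C:1 H:3
Element totals:
  C: 5
  H: 12
Molecular formula: C5H12.
Molar mass = 72.151 g/mol.
Mass from C: 5 × 12.011 = 60.055 g/mol.
%C = 60.055 / 72.151 × 100 = 83.24%.

83.24%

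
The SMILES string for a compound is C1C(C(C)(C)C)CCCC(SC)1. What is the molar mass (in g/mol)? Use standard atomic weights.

Atom tally by fragment:
  cyclohexane ring core → C:6 H:12
  (− 2 ring H displaced by substituents)
  + C(CH3)3 → C:4 H:9
  + SCH3 → C:1 H:3 S:1
Element totals:
  C: 11
  H: 22
  S: 1
Molecular formula: C11H22S.
  M = 11(12.011) + 22(1.008) + 32.06
    = 132.121 + 22.176 + 32.060 = 186.357

186.36 g/mol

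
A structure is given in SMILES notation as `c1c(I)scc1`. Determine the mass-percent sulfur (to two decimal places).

Atom tally by fragment:
  thiophene ring core → C:4 H:4 S:1
  (− 1 ring H displaced by substituents)
  + I → I:1
Element totals:
  C: 4
  H: 3
  I: 1
  S: 1
Molecular formula: C4H3IS.
Molar mass = 210.032 g/mol.
Mass from S: 1 × 32.06 = 32.060 g/mol.
%S = 32.060 / 210.032 × 100 = 15.26%.

15.26%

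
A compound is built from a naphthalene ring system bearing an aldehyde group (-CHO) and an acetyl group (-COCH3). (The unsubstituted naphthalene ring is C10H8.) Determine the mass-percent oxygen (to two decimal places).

Atom tally by fragment:
  naphthalene ring system core → C:10 H:8
  (− 2 ring H displaced by substituents)
  + CHO → C:1 H:1 O:1
  + COCH3 → C:2 H:3 O:1
Element totals:
  C: 13
  H: 10
  O: 2
Molecular formula: C13H10O2.
Molar mass = 198.221 g/mol.
Mass from O: 2 × 15.999 = 31.998 g/mol.
%O = 31.998 / 198.221 × 100 = 16.14%.

16.14%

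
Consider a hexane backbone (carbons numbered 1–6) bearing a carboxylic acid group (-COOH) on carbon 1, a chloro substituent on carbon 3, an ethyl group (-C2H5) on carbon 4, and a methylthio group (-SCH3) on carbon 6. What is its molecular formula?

Atom tally by fragment:
  HOOCCH2 → C:2 H:3 O:2
  CH2 → C:1 H:2
  CH(Cl) → C:1 H:1 Cl:1
  CH(C2H5) → C:3 H:6
  CH2 → C:1 H:2
  CH2SCH3 → C:2 H:5 S:1
Element totals:
  C: 10
  H: 19
  Cl: 1
  O: 2
  S: 1

C10H19ClO2S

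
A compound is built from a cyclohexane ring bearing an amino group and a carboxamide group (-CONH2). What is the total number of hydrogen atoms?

14

Atom tally by fragment:
  cyclohexane ring core → C:6 H:12
  (− 2 ring H displaced by substituents)
  + NH2 → N:1 H:2
  + CONH2 → C:1 H:2 O:1 N:1
Element totals:
  C: 7
  H: 14
  N: 2
  O: 1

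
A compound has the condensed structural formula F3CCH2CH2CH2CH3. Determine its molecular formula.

C5H9F3

Atom tally by fragment:
  F3CCH2 → C:2 H:2 F:3
  CH2 → C:1 H:2
  CH2 → C:1 H:2
  CH3 → C:1 H:3
Element totals:
  C: 5
  H: 9
  F: 3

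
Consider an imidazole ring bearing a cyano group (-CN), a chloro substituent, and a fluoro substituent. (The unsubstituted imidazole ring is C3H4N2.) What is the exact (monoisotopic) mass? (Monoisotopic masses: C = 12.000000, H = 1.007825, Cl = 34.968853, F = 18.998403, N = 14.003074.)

Atom tally by fragment:
  imidazole ring core → C:3 H:4 N:2
  (− 3 ring H displaced by substituents)
  + CN → C:1 N:1
  + Cl → Cl:1
  + F → F:1
Element totals:
  C: 4
  H: 1
  Cl: 1
  F: 1
  N: 3
Molecular formula: C4HClFN3.
  M = 4(12.0) + 1.007825 + 34.968853 + 18.998403 + 3(14.003074)
    = 48.000000 + 1.007825 + 34.968853 + 18.998403 + 42.009222 = 144.984303

144.9843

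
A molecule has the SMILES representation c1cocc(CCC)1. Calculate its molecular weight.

Atom tally by fragment:
  furan ring core → C:4 H:4 O:1
  (− 1 ring H displaced by substituents)
  + CH2CH2CH3 → C:3 H:7
Element totals:
  C: 7
  H: 10
  O: 1
Molecular formula: C7H10O.
  M = 7(12.011) + 10(1.008) + 15.999
    = 84.077 + 10.080 + 15.999 = 110.156

110.16 g/mol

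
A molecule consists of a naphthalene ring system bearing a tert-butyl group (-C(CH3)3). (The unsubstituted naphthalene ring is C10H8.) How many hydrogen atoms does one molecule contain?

Atom tally by fragment:
  naphthalene ring system core → C:10 H:8
  (− 1 ring H displaced by substituents)
  + C(CH3)3 → C:4 H:9
Element totals:
  C: 14
  H: 16

16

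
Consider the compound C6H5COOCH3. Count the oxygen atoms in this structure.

Atom tally by fragment:
  benzene ring core → C:6 H:6
  (− 1 ring H displaced by substituents)
  + COOCH3 → C:2 H:3 O:2
Element totals:
  C: 8
  H: 8
  O: 2

2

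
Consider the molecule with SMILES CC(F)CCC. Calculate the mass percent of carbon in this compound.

66.62%

Atom tally by fragment:
  CH3 → C:1 H:3
  CH(F) → C:1 H:1 F:1
  CH2 → C:1 H:2
  CH2 → C:1 H:2
  CH3 → C:1 H:3
Element totals:
  C: 5
  H: 11
  F: 1
Molecular formula: C5H11F.
Molar mass = 90.141 g/mol.
Mass from C: 5 × 12.011 = 60.055 g/mol.
%C = 60.055 / 90.141 × 100 = 66.62%.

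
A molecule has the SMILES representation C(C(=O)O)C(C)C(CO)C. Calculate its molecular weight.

146.19 g/mol

Atom tally by fragment:
  HOOCCH2 → C:2 H:3 O:2
  CH(CH3) → C:2 H:4
  CH(CH2OH) → C:2 H:4 O:1
  CH3 → C:1 H:3
Element totals:
  C: 7
  H: 14
  O: 3
Molecular formula: C7H14O3.
  M = 7(12.011) + 14(1.008) + 3(15.999)
    = 84.077 + 14.112 + 47.997 = 146.186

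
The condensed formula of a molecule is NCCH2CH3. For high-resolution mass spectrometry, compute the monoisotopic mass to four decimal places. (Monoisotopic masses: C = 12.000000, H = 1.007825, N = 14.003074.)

55.0422

Atom tally by fragment:
  NCCH2 → C:2 H:2 N:1
  CH3 → C:1 H:3
Element totals:
  C: 3
  H: 5
  N: 1
Molecular formula: C3H5N.
  M = 3(12.0) + 5(1.007825) + 14.003074
    = 36.000000 + 5.039125 + 14.003074 = 55.042199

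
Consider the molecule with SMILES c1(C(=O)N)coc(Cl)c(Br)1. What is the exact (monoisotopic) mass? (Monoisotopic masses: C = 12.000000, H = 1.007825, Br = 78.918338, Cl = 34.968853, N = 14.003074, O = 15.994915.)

222.9036

Atom tally by fragment:
  furan ring core → C:4 H:4 O:1
  (− 3 ring H displaced by substituents)
  + CONH2 → C:1 H:2 O:1 N:1
  + Cl → Cl:1
  + Br → Br:1
Element totals:
  C: 5
  H: 3
  Br: 1
  Cl: 1
  N: 1
  O: 2
Molecular formula: C5H3BrClNO2.
  M = 5(12.0) + 3(1.007825) + 78.918338 + 34.968853 + 14.003074 + 2(15.994915)
    = 60.000000 + 3.023475 + 78.918338 + 34.968853 + 14.003074 + 31.989830 = 222.903570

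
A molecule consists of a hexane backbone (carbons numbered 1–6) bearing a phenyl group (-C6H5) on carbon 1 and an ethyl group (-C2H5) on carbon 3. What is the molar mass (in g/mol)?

190.33 g/mol

Atom tally by fragment:
  C6H5CH2 → C:7 H:7
  CH2 → C:1 H:2
  CH(C2H5) → C:3 H:6
  CH2 → C:1 H:2
  CH2 → C:1 H:2
  CH3 → C:1 H:3
Element totals:
  C: 14
  H: 22
Molecular formula: C14H22.
  M = 14(12.011) + 22(1.008)
    = 168.154 + 22.176 = 190.330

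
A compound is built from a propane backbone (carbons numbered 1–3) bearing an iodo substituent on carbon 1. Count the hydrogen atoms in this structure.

Atom tally by fragment:
  ICH2 → C:1 H:2 I:1
  CH2 → C:1 H:2
  CH3 → C:1 H:3
Element totals:
  C: 3
  H: 7
  I: 1

7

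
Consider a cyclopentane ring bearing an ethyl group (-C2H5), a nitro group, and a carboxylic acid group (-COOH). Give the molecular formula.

Atom tally by fragment:
  cyclopentane ring core → C:5 H:10
  (− 3 ring H displaced by substituents)
  + C2H5 → C:2 H:5
  + NO2 → N:1 O:2
  + COOH → C:1 H:1 O:2
Element totals:
  C: 8
  H: 13
  N: 1
  O: 4

C8H13NO4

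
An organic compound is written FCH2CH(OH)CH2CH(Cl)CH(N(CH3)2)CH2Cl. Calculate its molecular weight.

Atom tally by fragment:
  FCH2 → C:1 H:2 F:1
  CH(OH) → C:1 H:2 O:1
  CH2 → C:1 H:2
  CH(Cl) → C:1 H:1 Cl:1
  CH(N(CH3)2) → C:3 H:7 N:1
  CH2Cl → C:1 H:2 Cl:1
Element totals:
  C: 8
  H: 16
  Cl: 2
  F: 1
  N: 1
  O: 1
Molecular formula: C8H16Cl2FNO.
  M = 8(12.011) + 16(1.008) + 2(35.45) + 18.998 + 14.007 + 15.999
    = 96.088 + 16.128 + 70.900 + 18.998 + 14.007 + 15.999 = 232.120

232.12 g/mol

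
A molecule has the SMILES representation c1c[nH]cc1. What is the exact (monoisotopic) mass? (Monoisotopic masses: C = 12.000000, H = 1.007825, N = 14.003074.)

67.0422

Atom tally by fragment:
  pyrrole ring core → C:4 H:5 N:1
Element totals:
  C: 4
  H: 5
  N: 1
Molecular formula: C4H5N.
  M = 4(12.0) + 5(1.007825) + 14.003074
    = 48.000000 + 5.039125 + 14.003074 = 67.042199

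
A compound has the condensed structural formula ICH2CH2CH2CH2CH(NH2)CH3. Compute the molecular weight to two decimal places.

227.09 g/mol

Atom tally by fragment:
  ICH2 → C:1 H:2 I:1
  CH2 → C:1 H:2
  CH2 → C:1 H:2
  CH2 → C:1 H:2
  CH(NH2) → C:1 H:3 N:1
  CH3 → C:1 H:3
Element totals:
  C: 6
  H: 14
  I: 1
  N: 1
Molecular formula: C6H14IN.
  M = 6(12.011) + 14(1.008) + 126.904 + 14.007
    = 72.066 + 14.112 + 126.904 + 14.007 = 227.089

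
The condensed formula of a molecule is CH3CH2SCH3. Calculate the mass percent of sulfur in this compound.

42.10%

Atom tally by fragment:
  CH3 → C:1 H:3
  CH2SCH3 → C:2 H:5 S:1
Element totals:
  C: 3
  H: 8
  S: 1
Molecular formula: C3H8S.
Molar mass = 76.157 g/mol.
Mass from S: 1 × 32.06 = 32.060 g/mol.
%S = 32.060 / 76.157 × 100 = 42.10%.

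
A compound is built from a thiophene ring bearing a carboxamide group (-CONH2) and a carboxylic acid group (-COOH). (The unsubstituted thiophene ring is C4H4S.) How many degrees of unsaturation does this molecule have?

5

Atom tally by fragment:
  thiophene ring core → C:4 H:4 S:1
  (− 2 ring H displaced by substituents)
  + CONH2 → C:1 H:2 O:1 N:1
  + COOH → C:1 H:1 O:2
Element totals:
  C: 6
  H: 5
  N: 1
  O: 3
  S: 1
Molecular formula: C6H5NO3S.
DoU = (2C + 2 + N − H − X) / 2 = (2·6 + 2 + 1 − 5 − 0) / 2 = 5.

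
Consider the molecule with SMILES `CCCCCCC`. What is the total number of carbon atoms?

7

Atom tally by fragment:
  CH3 → C:1 H:3
  CH2 → C:1 H:2
  CH2 → C:1 H:2
  CH2 → C:1 H:2
  CH2 → C:1 H:2
  CH2 → C:1 H:2
  CH3 → C:1 H:3
Element totals:
  C: 7
  H: 16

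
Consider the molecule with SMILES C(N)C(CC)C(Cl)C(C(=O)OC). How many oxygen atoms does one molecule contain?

Atom tally by fragment:
  H2NCH2 → C:1 H:4 N:1
  CH(C2H5) → C:3 H:6
  CH(Cl) → C:1 H:1 Cl:1
  CH2COOCH3 → C:3 H:5 O:2
Element totals:
  C: 8
  H: 16
  Cl: 1
  N: 1
  O: 2

2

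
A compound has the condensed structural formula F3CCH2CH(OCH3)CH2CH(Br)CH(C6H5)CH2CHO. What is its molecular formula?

Atom tally by fragment:
  F3CCH2 → C:2 H:2 F:3
  CH(OCH3) → C:2 H:4 O:1
  CH2 → C:1 H:2
  CH(Br) → C:1 H:1 Br:1
  CH(C6H5) → C:7 H:6
  CH2CHO → C:2 H:3 O:1
Element totals:
  C: 15
  H: 18
  Br: 1
  F: 3
  O: 2

C15H18BrF3O2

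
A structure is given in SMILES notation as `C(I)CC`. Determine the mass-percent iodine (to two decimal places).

74.65%

Atom tally by fragment:
  ICH2 → C:1 H:2 I:1
  CH2 → C:1 H:2
  CH3 → C:1 H:3
Element totals:
  C: 3
  H: 7
  I: 1
Molecular formula: C3H7I.
Molar mass = 169.993 g/mol.
Mass from I: 1 × 126.904 = 126.904 g/mol.
%I = 126.904 / 169.993 × 100 = 74.65%.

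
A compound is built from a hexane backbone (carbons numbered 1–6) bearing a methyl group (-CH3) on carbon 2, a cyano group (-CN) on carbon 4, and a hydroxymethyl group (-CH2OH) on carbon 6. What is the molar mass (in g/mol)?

155.24 g/mol

Atom tally by fragment:
  CH3 → C:1 H:3
  CH(CH3) → C:2 H:4
  CH2 → C:1 H:2
  CH(CN) → C:2 H:1 N:1
  CH2 → C:1 H:2
  CH2CH2OH → C:2 H:5 O:1
Element totals:
  C: 9
  H: 17
  N: 1
  O: 1
Molecular formula: C9H17NO.
  M = 9(12.011) + 17(1.008) + 14.007 + 15.999
    = 108.099 + 17.136 + 14.007 + 15.999 = 155.241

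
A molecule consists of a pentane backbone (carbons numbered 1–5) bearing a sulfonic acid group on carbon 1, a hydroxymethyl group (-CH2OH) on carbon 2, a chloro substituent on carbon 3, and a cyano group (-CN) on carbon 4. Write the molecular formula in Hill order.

Atom tally by fragment:
  HO3SCH2 → C:1 H:3 S:1 O:3
  CH(CH2OH) → C:2 H:4 O:1
  CH(Cl) → C:1 H:1 Cl:1
  CH(CN) → C:2 H:1 N:1
  CH3 → C:1 H:3
Element totals:
  C: 7
  H: 12
  Cl: 1
  N: 1
  O: 4
  S: 1

C7H12ClNO4S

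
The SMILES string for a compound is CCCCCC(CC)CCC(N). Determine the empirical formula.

Atom tally by fragment:
  CH3 → C:1 H:3
  CH2 → C:1 H:2
  CH2 → C:1 H:2
  CH2 → C:1 H:2
  CH2 → C:1 H:2
  CH(C2H5) → C:3 H:6
  CH2 → C:1 H:2
  CH2 → C:1 H:2
  CH2NH2 → C:1 H:4 N:1
Element totals:
  C: 11
  H: 25
  N: 1
Molecular formula: C11H25N.
gcd of subscripts (11, 25, 1) = 1, so the empirical formula equals the molecular formula.

C11H25N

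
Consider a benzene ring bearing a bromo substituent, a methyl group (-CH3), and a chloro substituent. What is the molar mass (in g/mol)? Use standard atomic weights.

205.48 g/mol

Atom tally by fragment:
  benzene ring core → C:6 H:6
  (− 3 ring H displaced by substituents)
  + Br → Br:1
  + CH3 → C:1 H:3
  + Cl → Cl:1
Element totals:
  C: 7
  H: 6
  Br: 1
  Cl: 1
Molecular formula: C7H6BrCl.
  M = 7(12.011) + 6(1.008) + 79.904 + 35.45
    = 84.077 + 6.048 + 79.904 + 35.450 = 205.479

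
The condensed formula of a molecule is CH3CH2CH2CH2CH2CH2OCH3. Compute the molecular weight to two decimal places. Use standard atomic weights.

Element totals:
  C: 7
  H: 16
  O: 1
Molecular formula: C7H16O.
  M = 7(12.011) + 16(1.008) + 15.999
    = 84.077 + 16.128 + 15.999 = 116.204

116.20 g/mol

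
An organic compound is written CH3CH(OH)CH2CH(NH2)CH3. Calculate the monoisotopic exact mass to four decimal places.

Element totals:
  C: 5
  H: 13
  N: 1
  O: 1
Molecular formula: C5H13NO.
  M = 5(12.0) + 13(1.007825) + 14.003074 + 15.994915
    = 60.000000 + 13.101725 + 14.003074 + 15.994915 = 103.099714

103.0997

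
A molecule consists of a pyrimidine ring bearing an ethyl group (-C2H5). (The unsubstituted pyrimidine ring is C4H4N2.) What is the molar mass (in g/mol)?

Atom tally by fragment:
  pyrimidine ring core → C:4 H:4 N:2
  (− 1 ring H displaced by substituents)
  + C2H5 → C:2 H:5
Element totals:
  C: 6
  H: 8
  N: 2
Molecular formula: C6H8N2.
  M = 6(12.011) + 8(1.008) + 2(14.007)
    = 72.066 + 8.064 + 28.014 = 108.144

108.14 g/mol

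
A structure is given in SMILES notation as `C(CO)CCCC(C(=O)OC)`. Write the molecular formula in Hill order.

Atom tally by fragment:
  HOCH2CH2 → C:2 H:5 O:1
  CH2 → C:1 H:2
  CH2 → C:1 H:2
  CH2 → C:1 H:2
  CH2COOCH3 → C:3 H:5 O:2
Element totals:
  C: 8
  H: 16
  O: 3

C8H16O3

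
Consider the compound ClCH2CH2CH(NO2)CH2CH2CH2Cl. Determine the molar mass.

Element totals:
  C: 6
  H: 11
  Cl: 2
  N: 1
  O: 2
Molecular formula: C6H11Cl2NO2.
  M = 6(12.011) + 11(1.008) + 2(35.45) + 14.007 + 2(15.999)
    = 72.066 + 11.088 + 70.900 + 14.007 + 31.998 = 200.059

200.06 g/mol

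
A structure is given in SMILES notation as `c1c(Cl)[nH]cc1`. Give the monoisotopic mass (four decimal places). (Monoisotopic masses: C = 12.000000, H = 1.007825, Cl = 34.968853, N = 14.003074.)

101.0032

Atom tally by fragment:
  pyrrole ring core → C:4 H:5 N:1
  (− 1 ring H displaced by substituents)
  + Cl → Cl:1
Element totals:
  C: 4
  H: 4
  Cl: 1
  N: 1
Molecular formula: C4H4ClN.
  M = 4(12.0) + 4(1.007825) + 34.968853 + 14.003074
    = 48.000000 + 4.031300 + 34.968853 + 14.003074 = 101.003227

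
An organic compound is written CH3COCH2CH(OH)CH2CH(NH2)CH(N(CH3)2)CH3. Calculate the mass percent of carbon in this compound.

Atom tally by fragment:
  CH3COCH2 → C:3 H:5 O:1
  CH(OH) → C:1 H:2 O:1
  CH2 → C:1 H:2
  CH(NH2) → C:1 H:3 N:1
  CH(N(CH3)2) → C:3 H:7 N:1
  CH3 → C:1 H:3
Element totals:
  C: 10
  H: 22
  N: 2
  O: 2
Molecular formula: C10H22N2O2.
Molar mass = 202.298 g/mol.
Mass from C: 10 × 12.011 = 120.110 g/mol.
%C = 120.110 / 202.298 × 100 = 59.37%.

59.37%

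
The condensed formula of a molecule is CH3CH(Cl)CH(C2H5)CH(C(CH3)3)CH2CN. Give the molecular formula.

C12H22ClN

Atom tally by fragment:
  CH3 → C:1 H:3
  CH(Cl) → C:1 H:1 Cl:1
  CH(C2H5) → C:3 H:6
  CH(C(CH3)3) → C:5 H:10
  CH2CN → C:2 H:2 N:1
Element totals:
  C: 12
  H: 22
  Cl: 1
  N: 1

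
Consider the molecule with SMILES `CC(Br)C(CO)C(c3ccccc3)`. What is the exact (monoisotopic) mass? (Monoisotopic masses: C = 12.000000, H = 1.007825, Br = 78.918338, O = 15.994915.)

Atom tally by fragment:
  CH3 → C:1 H:3
  CH(Br) → C:1 H:1 Br:1
  CH(CH2OH) → C:2 H:4 O:1
  CH2C6H5 → C:7 H:7
Element totals:
  C: 11
  H: 15
  Br: 1
  O: 1
Molecular formula: C11H15BrO.
  M = 11(12.0) + 15(1.007825) + 78.918338 + 15.994915
    = 132.000000 + 15.117375 + 78.918338 + 15.994915 = 242.030628

242.0306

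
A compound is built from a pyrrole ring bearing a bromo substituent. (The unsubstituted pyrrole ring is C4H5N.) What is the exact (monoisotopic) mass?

Atom tally by fragment:
  pyrrole ring core → C:4 H:5 N:1
  (− 1 ring H displaced by substituents)
  + Br → Br:1
Element totals:
  C: 4
  H: 4
  Br: 1
  N: 1
Molecular formula: C4H4BrN.
  M = 4(12.0) + 4(1.007825) + 78.918338 + 14.003074
    = 48.000000 + 4.031300 + 78.918338 + 14.003074 = 144.952712

144.9527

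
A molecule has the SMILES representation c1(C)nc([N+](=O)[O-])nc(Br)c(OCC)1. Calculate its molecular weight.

Atom tally by fragment:
  pyrimidine ring core → C:4 H:4 N:2
  (− 4 ring H displaced by substituents)
  + CH3 → C:1 H:3
  + NO2 → N:1 O:2
  + Br → Br:1
  + OC2H5 → C:2 H:5 O:1
Element totals:
  C: 7
  H: 8
  Br: 1
  N: 3
  O: 3
Molecular formula: C7H8BrN3O3.
  M = 7(12.011) + 8(1.008) + 79.904 + 3(14.007) + 3(15.999)
    = 84.077 + 8.064 + 79.904 + 42.021 + 47.997 = 262.063

262.06 g/mol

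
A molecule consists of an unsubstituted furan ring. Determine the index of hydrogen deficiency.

Atom tally by fragment:
  furan ring core → C:4 H:4 O:1
Element totals:
  C: 4
  H: 4
  O: 1
Molecular formula: C4H4O.
DoU = (2C + 2 + N − H − X) / 2 = (2·4 + 2 + 0 − 4 − 0) / 2 = 3.

3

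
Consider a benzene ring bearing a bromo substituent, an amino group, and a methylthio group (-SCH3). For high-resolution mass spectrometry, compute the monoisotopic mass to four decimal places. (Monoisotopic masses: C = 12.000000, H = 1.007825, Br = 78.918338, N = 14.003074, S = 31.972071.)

Atom tally by fragment:
  benzene ring core → C:6 H:6
  (− 3 ring H displaced by substituents)
  + Br → Br:1
  + NH2 → N:1 H:2
  + SCH3 → C:1 H:3 S:1
Element totals:
  C: 7
  H: 8
  Br: 1
  N: 1
  S: 1
Molecular formula: C7H8BrNS.
  M = 7(12.0) + 8(1.007825) + 78.918338 + 14.003074 + 31.972071
    = 84.000000 + 8.062600 + 78.918338 + 14.003074 + 31.972071 = 216.956083

216.9561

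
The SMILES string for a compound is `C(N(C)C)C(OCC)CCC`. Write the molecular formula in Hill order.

Atom tally by fragment:
  (CH3)2NCH2 → C:3 H:8 N:1
  CH(OC2H5) → C:3 H:6 O:1
  CH2 → C:1 H:2
  CH2 → C:1 H:2
  CH3 → C:1 H:3
Element totals:
  C: 9
  H: 21
  N: 1
  O: 1

C9H21NO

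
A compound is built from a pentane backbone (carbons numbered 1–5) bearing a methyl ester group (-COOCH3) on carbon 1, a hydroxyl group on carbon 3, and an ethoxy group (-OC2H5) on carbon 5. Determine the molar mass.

190.24 g/mol

Atom tally by fragment:
  CH3OOCCH2 → C:3 H:5 O:2
  CH2 → C:1 H:2
  CH(OH) → C:1 H:2 O:1
  CH2 → C:1 H:2
  CH2OC2H5 → C:3 H:7 O:1
Element totals:
  C: 9
  H: 18
  O: 4
Molecular formula: C9H18O4.
  M = 9(12.011) + 18(1.008) + 4(15.999)
    = 108.099 + 18.144 + 63.996 = 190.239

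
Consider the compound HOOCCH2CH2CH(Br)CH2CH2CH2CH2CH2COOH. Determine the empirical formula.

Atom tally by fragment:
  HOOCCH2 → C:2 H:3 O:2
  CH2 → C:1 H:2
  CH(Br) → C:1 H:1 Br:1
  CH2 → C:1 H:2
  CH2 → C:1 H:2
  CH2 → C:1 H:2
  CH2 → C:1 H:2
  CH2COOH → C:2 H:3 O:2
Element totals:
  C: 10
  H: 17
  Br: 1
  O: 4
Molecular formula: C10H17BrO4.
gcd of subscripts (1, 10, 17, 4) = 1, so the empirical formula equals the molecular formula.

C10H17BrO4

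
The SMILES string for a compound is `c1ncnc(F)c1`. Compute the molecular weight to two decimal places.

Atom tally by fragment:
  pyrimidine ring core → C:4 H:4 N:2
  (− 1 ring H displaced by substituents)
  + F → F:1
Element totals:
  C: 4
  H: 3
  F: 1
  N: 2
Molecular formula: C4H3FN2.
  M = 4(12.011) + 3(1.008) + 18.998 + 2(14.007)
    = 48.044 + 3.024 + 18.998 + 28.014 = 98.080

98.08 g/mol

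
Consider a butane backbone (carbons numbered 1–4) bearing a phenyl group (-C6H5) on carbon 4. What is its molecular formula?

C10H14

Atom tally by fragment:
  CH3 → C:1 H:3
  CH2 → C:1 H:2
  CH2 → C:1 H:2
  CH2C6H5 → C:7 H:7
Element totals:
  C: 10
  H: 14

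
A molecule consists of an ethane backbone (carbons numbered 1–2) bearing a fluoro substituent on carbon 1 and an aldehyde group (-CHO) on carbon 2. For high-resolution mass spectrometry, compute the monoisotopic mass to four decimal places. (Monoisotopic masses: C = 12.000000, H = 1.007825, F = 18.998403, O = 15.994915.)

76.0324

Atom tally by fragment:
  FCH2 → C:1 H:2 F:1
  CH2CHO → C:2 H:3 O:1
Element totals:
  C: 3
  H: 5
  F: 1
  O: 1
Molecular formula: C3H5FO.
  M = 3(12.0) + 5(1.007825) + 18.998403 + 15.994915
    = 36.000000 + 5.039125 + 18.998403 + 15.994915 = 76.032443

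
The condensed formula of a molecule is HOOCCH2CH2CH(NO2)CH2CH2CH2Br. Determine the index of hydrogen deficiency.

Element totals:
  C: 7
  H: 12
  Br: 1
  N: 1
  O: 4
Molecular formula: C7H12BrNO4.
DoU = (2C + 2 + N − H − X) / 2 = (2·7 + 2 + 1 − 12 − 1) / 2 = 2.

2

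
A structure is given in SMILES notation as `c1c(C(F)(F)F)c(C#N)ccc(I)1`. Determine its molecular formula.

C8H3F3IN

Atom tally by fragment:
  benzene ring core → C:6 H:6
  (− 3 ring H displaced by substituents)
  + CF3 → C:1 F:3
  + CN → C:1 N:1
  + I → I:1
Element totals:
  C: 8
  H: 3
  F: 3
  I: 1
  N: 1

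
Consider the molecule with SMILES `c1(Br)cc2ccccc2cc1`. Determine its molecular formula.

C10H7Br

Atom tally by fragment:
  naphthalene ring system core → C:10 H:8
  (− 1 ring H displaced by substituents)
  + Br → Br:1
Element totals:
  C: 10
  H: 7
  Br: 1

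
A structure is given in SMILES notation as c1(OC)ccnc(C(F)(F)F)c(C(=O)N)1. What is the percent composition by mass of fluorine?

25.89%

Atom tally by fragment:
  pyridine ring core → C:5 H:5 N:1
  (− 3 ring H displaced by substituents)
  + OCH3 → C:1 H:3 O:1
  + CF3 → C:1 F:3
  + CONH2 → C:1 H:2 O:1 N:1
Element totals:
  C: 8
  H: 7
  F: 3
  N: 2
  O: 2
Molecular formula: C8H7F3N2O2.
Molar mass = 220.150 g/mol.
Mass from F: 3 × 18.998 = 56.994 g/mol.
%F = 56.994 / 220.150 × 100 = 25.89%.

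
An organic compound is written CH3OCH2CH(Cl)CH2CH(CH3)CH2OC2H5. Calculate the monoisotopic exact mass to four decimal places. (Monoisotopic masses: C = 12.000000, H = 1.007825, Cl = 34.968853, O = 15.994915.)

194.1074

Element totals:
  C: 9
  H: 19
  Cl: 1
  O: 2
Molecular formula: C9H19ClO2.
  M = 9(12.0) + 19(1.007825) + 34.968853 + 2(15.994915)
    = 108.000000 + 19.148675 + 34.968853 + 31.989830 = 194.107358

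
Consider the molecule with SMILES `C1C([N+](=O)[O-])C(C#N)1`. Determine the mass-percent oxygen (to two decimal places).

Atom tally by fragment:
  cyclopropane ring core → C:3 H:6
  (− 2 ring H displaced by substituents)
  + NO2 → N:1 O:2
  + CN → C:1 N:1
Element totals:
  C: 4
  H: 4
  N: 2
  O: 2
Molecular formula: C4H4N2O2.
Molar mass = 112.088 g/mol.
Mass from O: 2 × 15.999 = 31.998 g/mol.
%O = 31.998 / 112.088 × 100 = 28.55%.

28.55%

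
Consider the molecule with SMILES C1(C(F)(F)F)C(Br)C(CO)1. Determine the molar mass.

Atom tally by fragment:
  cyclopropane ring core → C:3 H:6
  (− 3 ring H displaced by substituents)
  + CF3 → C:1 F:3
  + Br → Br:1
  + CH2OH → C:1 H:3 O:1
Element totals:
  C: 5
  H: 6
  Br: 1
  F: 3
  O: 1
Molecular formula: C5H6BrF3O.
  M = 5(12.011) + 6(1.008) + 79.904 + 3(18.998) + 15.999
    = 60.055 + 6.048 + 79.904 + 56.994 + 15.999 = 219.000

219.00 g/mol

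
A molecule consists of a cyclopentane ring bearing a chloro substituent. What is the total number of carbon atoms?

Atom tally by fragment:
  cyclopentane ring core → C:5 H:10
  (− 1 ring H displaced by substituents)
  + Cl → Cl:1
Element totals:
  C: 5
  H: 9
  Cl: 1

5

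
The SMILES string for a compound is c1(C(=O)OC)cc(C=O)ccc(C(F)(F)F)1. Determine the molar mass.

Atom tally by fragment:
  benzene ring core → C:6 H:6
  (− 3 ring H displaced by substituents)
  + COOCH3 → C:2 H:3 O:2
  + CHO → C:1 H:1 O:1
  + CF3 → C:1 F:3
Element totals:
  C: 10
  H: 7
  F: 3
  O: 3
Molecular formula: C10H7F3O3.
  M = 10(12.011) + 7(1.008) + 3(18.998) + 3(15.999)
    = 120.110 + 7.056 + 56.994 + 47.997 = 232.157

232.16 g/mol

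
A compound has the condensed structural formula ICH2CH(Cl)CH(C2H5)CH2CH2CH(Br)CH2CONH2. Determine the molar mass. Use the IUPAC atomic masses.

Atom tally by fragment:
  ICH2 → C:1 H:2 I:1
  CH(Cl) → C:1 H:1 Cl:1
  CH(C2H5) → C:3 H:6
  CH2 → C:1 H:2
  CH2 → C:1 H:2
  CH(Br) → C:1 H:1 Br:1
  CH2CONH2 → C:2 H:4 O:1 N:1
Element totals:
  C: 10
  H: 18
  Br: 1
  Cl: 1
  I: 1
  N: 1
  O: 1
Molecular formula: C10H18BrClINO.
  M = 10(12.011) + 18(1.008) + 79.904 + 35.45 + 126.904 + 14.007 + 15.999
    = 120.110 + 18.144 + 79.904 + 35.450 + 126.904 + 14.007 + 15.999 = 410.518

410.52 g/mol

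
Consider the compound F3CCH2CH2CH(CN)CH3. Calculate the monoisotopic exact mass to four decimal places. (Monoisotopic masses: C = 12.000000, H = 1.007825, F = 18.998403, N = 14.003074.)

Atom tally by fragment:
  F3CCH2 → C:2 H:2 F:3
  CH2 → C:1 H:2
  CH(CN) → C:2 H:1 N:1
  CH3 → C:1 H:3
Element totals:
  C: 6
  H: 8
  F: 3
  N: 1
Molecular formula: C6H8F3N.
  M = 6(12.0) + 8(1.007825) + 3(18.998403) + 14.003074
    = 72.000000 + 8.062600 + 56.995209 + 14.003074 = 151.060883

151.0609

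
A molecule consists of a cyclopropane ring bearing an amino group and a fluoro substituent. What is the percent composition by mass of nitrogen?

Atom tally by fragment:
  cyclopropane ring core → C:3 H:6
  (− 2 ring H displaced by substituents)
  + NH2 → N:1 H:2
  + F → F:1
Element totals:
  C: 3
  H: 6
  F: 1
  N: 1
Molecular formula: C3H6FN.
Molar mass = 75.086 g/mol.
Mass from N: 1 × 14.007 = 14.007 g/mol.
%N = 14.007 / 75.086 × 100 = 18.65%.

18.65%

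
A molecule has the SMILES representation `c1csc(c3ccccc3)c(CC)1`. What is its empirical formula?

Atom tally by fragment:
  thiophene ring core → C:4 H:4 S:1
  (− 2 ring H displaced by substituents)
  + C6H5 → C:6 H:5
  + C2H5 → C:2 H:5
Element totals:
  C: 12
  H: 12
  S: 1
Molecular formula: C12H12S.
gcd of subscripts (12, 12, 1) = 1, so the empirical formula equals the molecular formula.

C12H12S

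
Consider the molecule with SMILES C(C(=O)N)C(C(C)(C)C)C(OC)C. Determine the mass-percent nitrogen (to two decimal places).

7.48%

Atom tally by fragment:
  H2NOCCH2 → C:2 H:4 O:1 N:1
  CH(C(CH3)3) → C:5 H:10
  CH(OCH3) → C:2 H:4 O:1
  CH3 → C:1 H:3
Element totals:
  C: 10
  H: 21
  N: 1
  O: 2
Molecular formula: C10H21NO2.
Molar mass = 187.283 g/mol.
Mass from N: 1 × 14.007 = 14.007 g/mol.
%N = 14.007 / 187.283 × 100 = 7.48%.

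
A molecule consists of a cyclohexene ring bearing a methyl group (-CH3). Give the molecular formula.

Atom tally by fragment:
  cyclohexene ring core → C:6 H:10
  (− 1 ring H displaced by substituents)
  + CH3 → C:1 H:3
Element totals:
  C: 7
  H: 12

C7H12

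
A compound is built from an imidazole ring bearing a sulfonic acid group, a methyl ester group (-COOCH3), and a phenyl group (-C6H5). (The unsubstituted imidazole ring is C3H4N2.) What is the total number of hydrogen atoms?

Atom tally by fragment:
  imidazole ring core → C:3 H:4 N:2
  (− 3 ring H displaced by substituents)
  + SO3H → S:1 O:3 H:1
  + COOCH3 → C:2 H:3 O:2
  + C6H5 → C:6 H:5
Element totals:
  C: 11
  H: 10
  N: 2
  O: 5
  S: 1

10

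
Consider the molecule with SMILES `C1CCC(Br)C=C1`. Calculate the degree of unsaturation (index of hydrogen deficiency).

2

Atom tally by fragment:
  cyclohexene ring core → C:6 H:10
  (− 1 ring H displaced by substituents)
  + Br → Br:1
Element totals:
  C: 6
  H: 9
  Br: 1
Molecular formula: C6H9Br.
DoU = (2C + 2 + N − H − X) / 2 = (2·6 + 2 + 0 − 9 − 1) / 2 = 2.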